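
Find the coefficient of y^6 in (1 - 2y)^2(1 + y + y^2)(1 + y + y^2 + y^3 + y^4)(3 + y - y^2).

14

(1 - 2y)^2 has coefficients 1,-4,4 for degrees 0…2.
(1 + y + y^2) has coefficients 1,1,1,0,0,0,0 for degrees 0…6.
Multiplying by (1 + y + y^2 + y^3 + y^4) gives running coefficients 1,2,3,3,3,2,1 for degrees 0…6.
Finally multiplying by (3 + y - y^2), the product of all factors after the first has coefficients 3,7,10,10,9,6,2 for degrees 0…6.
[y^6] = 1·2 − 4·6 + 4·9 = 14.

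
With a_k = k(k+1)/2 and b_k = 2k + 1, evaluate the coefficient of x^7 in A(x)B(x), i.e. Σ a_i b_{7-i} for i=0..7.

The convolution is the x^7 coefficient of A(x)B(x).
Σ = 0·15 + 1·13 + 3·11 + 6·9 + 10·7 + 15·5 + 21·3 + 28·1 = 336.

336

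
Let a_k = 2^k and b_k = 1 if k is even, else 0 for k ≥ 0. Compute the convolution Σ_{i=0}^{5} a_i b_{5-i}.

42

The convolution is the t^5 coefficient of A(t)B(t).
Σ = 1·0 + 2·1 + 4·0 + 8·1 + 16·0 + 32·1 = 42.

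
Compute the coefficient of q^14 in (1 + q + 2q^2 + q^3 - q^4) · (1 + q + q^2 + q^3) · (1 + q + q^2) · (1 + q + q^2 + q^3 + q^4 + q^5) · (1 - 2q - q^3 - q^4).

(1 + q + 2q^2 + q^3 - q^4) has coefficients 1,1,2,1,-1 for degrees 0…4.
(1 + q + q^2 + q^3) has coefficients 1,1,1,1,0,0,0,0,0,0,0,0,0,0,0 for degrees 0…14.
Multiplying by (1 + q + q^2) gives running coefficients 1,2,3,3,2,1,0,0,0,0,0,0,0,0,0 for degrees 0…14.
Multiplying by (1 + q + q^2 + q^3 + q^4 + q^5) gives running coefficients 1,3,6,9,11,12,11,9,6,3,1,0,0,0,0 for degrees 0…14.
Finally multiplying by (1 - 2q - q^3 - q^4), the product of all factors after the first has coefficients 1,1,0,-4,-11,-19,-28,-33,-35,-32,-25,-17,-9,-4,-1 for degrees 0…14.
[q^14] = 1·(-1) + 1·(-4) + 2·(-9) + 1·(-17) − 1·(-25) = -15.

-15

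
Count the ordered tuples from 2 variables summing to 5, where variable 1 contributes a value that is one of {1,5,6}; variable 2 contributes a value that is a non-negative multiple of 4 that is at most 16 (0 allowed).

The generating function for the choices is (q + q^5 + q^6)·(1 + q^4 + q^8 + q^12 + q^16); the count is [q^5].
(q + q^5 + q^6) has coefficients 0,1,0,0,0,1 for degrees 0…5.
(1 + q^4 + q^8 + q^12 + q^16) has coefficients 1,0,0,0,1,0 for degrees 0…5.
[q^5] = 1·1 + 1·1 = 2.

2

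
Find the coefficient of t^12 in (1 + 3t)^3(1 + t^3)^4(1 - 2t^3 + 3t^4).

(1 + 3t)^3 has coefficients 1,9,27,27 for degrees 0…3.
(1 + t^3)^4 has coefficients 1,0,0,4,0,0,6,0,0,4,0,0,1 for degrees 0…12.
Finally multiplying by (1 - 2t^3 + 3t^4), the product of all factors after the first has coefficients 1,0,0,2,3,0,-2,12,0,-8,18,0,-7 for degrees 0…12.
[t^12] = 1·(-7) + 9·0 + 27·18 + 27·(-8) = 263.

263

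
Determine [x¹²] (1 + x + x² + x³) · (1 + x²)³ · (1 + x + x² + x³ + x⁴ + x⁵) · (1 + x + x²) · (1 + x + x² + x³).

(1 + x + x² + x³) has coefficients 1,1,1,1 for degrees 0…3.
(1 + x²)³ has coefficients 1,0,3,0,3,0,1,0,0,0,0,0,0 for degrees 0…12.
Multiplying by (1 + x + x² + x³ + x⁴ + x⁵) gives running coefficients 1,1,4,4,7,7,7,7,4,4,1,1,0 for degrees 0…12.
Multiplying by (1 + x + x²) gives running coefficients 1,2,6,9,15,18,21,21,18,15,9,6,2 for degrees 0…12.
Finally multiplying by (1 + x + x² + x³), the product of all factors after the first has coefficients 1,3,9,18,32,48,63,75,78,75,63,48,32 for degrees 0…12.
[x¹²] = 1·32 + 1·48 + 1·63 + 1·75 = 218.

218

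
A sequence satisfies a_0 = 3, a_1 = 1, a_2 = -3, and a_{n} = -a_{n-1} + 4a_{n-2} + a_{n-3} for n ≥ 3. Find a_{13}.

74638

The ordinary generating function has denominator 1 + y - 4y^2 - y^3.
Iterating the recurrence: a_0,…,a_{13} = 3, 1, -3, 10, -21, 58, -132, 343, -813, 2053, -4962, 12361, -30156, 74638.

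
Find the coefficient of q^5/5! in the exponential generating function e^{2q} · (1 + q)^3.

992

The EGF product rule gives c_5 = Σ_{k_1+k_2=5} C(5; k_1,k_2) · ∏ g_i(k_i), where e^{2q} gives (2)^k; (1+q)^3 gives the falling factorial (3)_k.
g_1(k) for k = 0…5: 1, 2, 4, 8, 16, 32.
g_2(k) for k = 0…5: 1, 3, 6, 6, 0, 0.
c_5 = Σ_k C(5,k)·g_1(k)·g_2(5−k) = 10·4·6 + 10·8·6 + 5·16·3 + 1·32·1 = 240 + 480 + 240 + 32 = 992.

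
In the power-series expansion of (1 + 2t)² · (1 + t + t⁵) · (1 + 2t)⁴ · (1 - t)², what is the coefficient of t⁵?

(1 + 2t)² has coefficients 1,4,4 for degrees 0…2.
(1 + t + t⁵) has coefficients 1,1,0,0,0,1 for degrees 0…5.
Multiplying by (1 + 2t)⁴ gives running coefficients 1,9,32,56,48,17 for degrees 0…5.
Finally multiplying by (1 - t)², the product of all factors after the first has coefficients 1,7,15,1,-32,-23 for degrees 0…5.
[t⁵] = 1·(-23) + 4·(-32) + 4·1 = -147.

-147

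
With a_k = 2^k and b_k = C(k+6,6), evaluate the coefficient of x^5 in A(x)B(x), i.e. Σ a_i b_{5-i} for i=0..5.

1586

This is [x^5] in the product of the two ordinary generating functions.
Σ = 1·462 + 2·210 + 4·84 + 8·28 + 16·7 + 32·1 = 1586.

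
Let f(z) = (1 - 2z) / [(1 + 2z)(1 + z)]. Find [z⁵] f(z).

The denominator gives the recurrence a_n = −3a_(n−1) − 2a_(n−2) for n ≥ 2; the numerator fixes a_0 = 1, a_1 = -5.
Iterating: 1, -5, 13, -29, 61, -125, so a_5 = -125.

-125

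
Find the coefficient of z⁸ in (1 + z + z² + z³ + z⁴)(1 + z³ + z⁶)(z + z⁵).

4

(1 + z + z² + z³ + z⁴) has coefficients 1,1,1,1,1 for degrees 0…4.
(1 + z³ + z⁶) has coefficients 1,0,0,1,0,0,1,0,0 for degrees 0…8.
Finally multiplying by (z + z⁵), the product of all factors after the first has coefficients 0,1,0,0,1,1,0,1,1 for degrees 0…8.
[z⁸] = 1·1 + 1·1 + 1·0 + 1·1 + 1·1 = 4.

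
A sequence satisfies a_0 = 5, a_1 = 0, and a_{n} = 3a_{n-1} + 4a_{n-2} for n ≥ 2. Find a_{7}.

The ordinary generating function has denominator 1 - 3y - 4y^2.
Iterating the recurrence: a_0,…,a_{7} = 5, 0, 20, 60, 260, 1020, 4100, 16380.

16380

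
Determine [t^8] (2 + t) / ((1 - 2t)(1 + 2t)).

Partial fractions give a closed form: a_n = (5/4)·2^n + (3/4)·(-2)^n.
At n = 8: a_8 = 512.

512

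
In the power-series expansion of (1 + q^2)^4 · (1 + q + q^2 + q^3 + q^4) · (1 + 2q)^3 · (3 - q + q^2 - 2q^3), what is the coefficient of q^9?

(1 + q^2)^4 has coefficients 1,0,4,0,6,0,4,0,1 for degrees 0…8.
(1 + q + q^2 + q^3 + q^4) has coefficients 1,1,1,1,1,0,0,0,0,0 for degrees 0…9.
Multiplying by (1 + 2q)^3 gives running coefficients 1,7,19,27,27,26,20,8,0,0 for degrees 0…9.
Finally multiplying by (3 - q + q^2 - 2q^3), the product of all factors after the first has coefficients 3,20,51,67,59,40,7,-24,-40,-32 for degrees 0…9.
[q^9] = 1·(-32) + 4·(-24) + 6·40 + 4·67 + 1·20 = 400.

400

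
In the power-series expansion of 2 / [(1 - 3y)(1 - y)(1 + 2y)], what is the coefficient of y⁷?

3868

Partial fractions give a closed form: a_n = (9/5)·3^n + (-1/3)·1^n + (8/15)·(-2)^n.
At n = 7: a_7 = 3868.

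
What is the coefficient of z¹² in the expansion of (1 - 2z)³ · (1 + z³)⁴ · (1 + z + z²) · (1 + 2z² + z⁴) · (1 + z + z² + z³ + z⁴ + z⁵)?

-15

(1 - 2z)³ has coefficients 1,-6,12,-8 for degrees 0…3.
(1 + z³)⁴ has coefficients 1,0,0,4,0,0,6,0,0,4,0,0,1 for degrees 0…12.
Multiplying by (1 + z + z²) gives running coefficients 1,1,1,4,4,4,6,6,6,4,4,4,1 for degrees 0…12.
Multiplying by (1 + 2z² + z⁴) gives running coefficients 1,1,3,6,7,13,15,18,22,20,22,18,15 for degrees 0…12.
Finally multiplying by (1 + z + z² + z³ + z⁴ + z⁵), the product of all factors after the first has coefficients 1,2,5,11,18,31,45,62,81,95,110,115,115 for degrees 0…12.
[z¹²] = 1·115 − 6·115 + 12·110 − 8·95 = -15.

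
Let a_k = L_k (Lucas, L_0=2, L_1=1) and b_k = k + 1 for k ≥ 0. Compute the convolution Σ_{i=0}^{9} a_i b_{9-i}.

507

This is [x^9] in the product of the two ordinary generating functions.
Σ = 2·10 + 1·9 + 3·8 + 4·7 + 7·6 + 11·5 + 18·4 + 29·3 + 47·2 + 76·1 = 507.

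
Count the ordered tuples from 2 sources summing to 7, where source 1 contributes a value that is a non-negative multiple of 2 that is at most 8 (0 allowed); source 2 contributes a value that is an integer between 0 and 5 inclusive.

The generating function for the choices is (1 + z² + z⁴ + z⁶ + z⁸)·(1 + z + z² + z³ + z⁴ + z⁵); the count is [z⁷].
(1 + z² + z⁴ + z⁶ + z⁸) has coefficients 1,0,1,0,1,0,1,0 for degrees 0…7.
(1 + z + z² + z³ + z⁴ + z⁵) has coefficients 1,1,1,1,1,1,0,0 for degrees 0…7.
[z⁷] = 1·0 + 1·1 + 1·1 + 1·1 = 3.

3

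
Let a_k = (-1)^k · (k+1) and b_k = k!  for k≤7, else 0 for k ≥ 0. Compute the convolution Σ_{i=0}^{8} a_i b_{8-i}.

The convolution is the x^8 coefficient of A(x)B(x).
Σ = 1·0 − 2·5040 + 3·720 − 4·120 + 5·24 − 6·6 + 7·2 − 8·1 + 9·1 = -8301.

-8301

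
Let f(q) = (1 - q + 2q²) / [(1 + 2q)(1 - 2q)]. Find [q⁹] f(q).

-256

The denominator gives the recurrence a_n = 4a_(n−2) for n ≥ 3; the numerator fixes a_0 = 1, a_1 = -1, a_2 = 6.
Iterating: 1, -1, 6, -4, 24, -16, 96, -64, 384, -256, so a_9 = -256.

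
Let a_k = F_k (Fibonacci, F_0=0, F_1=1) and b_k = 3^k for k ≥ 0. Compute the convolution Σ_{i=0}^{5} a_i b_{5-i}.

140

Write out a_i and b_{5-i} for i = 0,…,5 and sum the products.
Σ = 0·243 + 1·81 + 1·27 + 2·9 + 3·3 + 5·1 = 140.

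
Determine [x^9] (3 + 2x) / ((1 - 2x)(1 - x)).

4091

Partial fractions give a closed form: a_n = (8)·2^n + (-5)·1^n.
At n = 9: a_9 = 4091.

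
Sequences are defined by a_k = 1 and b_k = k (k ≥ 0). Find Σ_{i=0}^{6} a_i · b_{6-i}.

21

This is [x^6] in the product of the two ordinary generating functions.
Σ = 1·6 + 1·5 + 1·4 + 1·3 + 1·2 + 1·1 + 1·0 = 21.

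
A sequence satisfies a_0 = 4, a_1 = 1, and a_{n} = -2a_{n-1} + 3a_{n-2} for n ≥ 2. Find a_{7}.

The ordinary generating function has denominator 1 + 2y - 3y^2.
Iterating the recurrence: a_0,…,a_{7} = 4, 1, 10, -17, 64, -179, 550, -1637.

-1637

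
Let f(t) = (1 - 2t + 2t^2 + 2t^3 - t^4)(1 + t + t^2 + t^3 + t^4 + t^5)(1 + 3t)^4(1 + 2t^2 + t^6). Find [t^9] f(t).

(1 - 2t + 2t^2 + 2t^3 - t^4) has coefficients 1,-2,2,2,-1 for degrees 0…4.
(1 + t + t^2 + t^3 + t^4 + t^5) has coefficients 1,1,1,1,1,1,0,0,0,0 for degrees 0…9.
Multiplying by (1 + 3t)^4 gives running coefficients 1,13,67,175,256,256,255,243,189,81 for degrees 0…9.
Finally multiplying by (1 + 2t^2 + t^6), the product of all factors after the first has coefficients 1,13,69,201,390,606,768,768,766,742 for degrees 0…9.
[t^9] = 1·742 − 2·766 + 2·768 + 2·768 − 1·606 = 1676.

1676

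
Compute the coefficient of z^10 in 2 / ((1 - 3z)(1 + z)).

The denominator gives the recurrence a_n = 2a_(n−1) + 3a_(n−2) for n ≥ 2; the numerator fixes a_0 = 2, a_1 = 4.
Iterating: 2, 4, 14, 40, 122, 364, 1094, 3280, 9842, 29524, 88574, so a_10 = 88574.

88574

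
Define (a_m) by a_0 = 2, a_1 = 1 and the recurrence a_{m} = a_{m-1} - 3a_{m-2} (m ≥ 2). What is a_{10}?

The ordinary generating function has denominator 1 - y + 3y^2.
Iterating the recurrence: a_0,…,a_{10} = 2, 1, -5, -8, 7, 31, 10, -83, -113, 136, 475.

475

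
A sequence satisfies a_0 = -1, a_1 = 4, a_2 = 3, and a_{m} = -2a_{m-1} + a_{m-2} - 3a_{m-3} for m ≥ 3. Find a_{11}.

The ordinary generating function has denominator 1 + 2z - z^2 + 3z^3.
Iterating the recurrence: a_0,…,a_{11} = -1, 4, 3, 1, -11, 14, -42, 131, -346, 949, -2637, 7261.

7261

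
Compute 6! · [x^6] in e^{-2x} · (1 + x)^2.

The EGF product rule gives c_6 = Σ_{k_1+k_2=6} C(6; k_1,k_2) · ∏ g_i(k_i), where e^{-2x} gives (-2)^k; (1+x)^2 gives the falling factorial (2)_k.
g_1(k) for k = 0…6: 1, -2, 4, -8, 16, -32, 64.
g_2(k) for k = 0…6: 1, 2, 2, 0, 0, 0, 0.
c_6 = Σ_k C(6,k)·g_1(k)·g_2(6−k) = 15·16·2 + 6·(-32)·2 + 1·64·1 = 480 − 384 + 64 = 160.

160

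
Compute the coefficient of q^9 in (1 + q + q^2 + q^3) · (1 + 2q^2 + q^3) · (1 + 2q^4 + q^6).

(1 + q + q^2 + q^3) has coefficients 1,1,1,1 for degrees 0…3.
(1 + 2q^2 + q^3) has coefficients 1,0,2,1,0,0,0,0,0,0 for degrees 0…9.
Finally multiplying by (1 + 2q^4 + q^6), the product of all factors after the first has coefficients 1,0,2,1,2,0,5,2,2,1 for degrees 0…9.
[q^9] = 1·1 + 1·2 + 1·2 + 1·5 = 10.

10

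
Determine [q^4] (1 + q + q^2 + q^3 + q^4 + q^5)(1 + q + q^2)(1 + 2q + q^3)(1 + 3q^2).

32

(1 + q + q^2 + q^3 + q^4 + q^5) has coefficients 1,1,1,1,1 for degrees 0…4.
(1 + q + q^2) has coefficients 1,1,1,0,0 for degrees 0…4.
Multiplying by (1 + 2q + q^3) gives running coefficients 1,3,3,3,1 for degrees 0…4.
Finally multiplying by (1 + 3q^2), the product of all factors after the first has coefficients 1,3,6,12,10 for degrees 0…4.
[q^4] = 1·10 + 1·12 + 1·6 + 1·3 + 1·1 = 32.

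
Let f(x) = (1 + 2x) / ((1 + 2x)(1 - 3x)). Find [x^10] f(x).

The denominator gives the recurrence a_n = a_(n−1) + 6a_(n−2) for n ≥ 2; the numerator fixes a_0 = 1, a_1 = 3.
Iterating: 1, 3, 9, 27, 81, 243, 729, 2187, 6561, 19683, 59049, so a_10 = 59049.

59049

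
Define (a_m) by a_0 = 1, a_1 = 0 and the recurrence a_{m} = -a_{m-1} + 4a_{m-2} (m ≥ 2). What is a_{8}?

The ordinary generating function has denominator 1 + y - 4y^2.
Iterating the recurrence: a_0,…,a_{8} = 1, 0, 4, -4, 20, -36, 116, -260, 724.

724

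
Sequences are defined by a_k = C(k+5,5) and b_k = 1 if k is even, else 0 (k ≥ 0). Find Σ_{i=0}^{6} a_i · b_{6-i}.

610

This is [x^6] in the product of the two ordinary generating functions.
Σ = 1·1 + 6·0 + 21·1 + 56·0 + 126·1 + 252·0 + 462·1 = 610.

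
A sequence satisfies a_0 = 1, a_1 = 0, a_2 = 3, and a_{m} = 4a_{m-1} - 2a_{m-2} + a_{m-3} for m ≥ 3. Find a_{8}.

The ordinary generating function has denominator 1 - 4z + 2z^2 - z^3.
Iterating the recurrence: a_0,…,a_{8} = 1, 0, 3, 13, 46, 161, 565, 1984, 6967.

6967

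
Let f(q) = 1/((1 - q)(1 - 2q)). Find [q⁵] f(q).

63

Partial fractions give a closed form: a_n = (-1)·1^n + (2)·2^n.
At n = 5: a_5 = 63.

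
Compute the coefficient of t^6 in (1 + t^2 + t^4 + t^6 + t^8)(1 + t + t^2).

(1 + t^2 + t^4 + t^6 + t^8) has coefficients 1,0,1,0,1,0,1 for degrees 0…6.
(1 + t + t^2) has coefficients 1,1,1,0,0,0,0 for degrees 0…6.
[t^6] = 1·0 + 1·0 + 1·1 + 1·1 = 2.

2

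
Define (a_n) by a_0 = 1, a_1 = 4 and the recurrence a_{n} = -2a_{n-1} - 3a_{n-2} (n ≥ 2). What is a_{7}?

The ordinary generating function has denominator 1 + 2z + 3z^2.
Iterating the recurrence: a_0,…,a_{7} = 1, 4, -11, 10, 13, -56, 73, 22.

22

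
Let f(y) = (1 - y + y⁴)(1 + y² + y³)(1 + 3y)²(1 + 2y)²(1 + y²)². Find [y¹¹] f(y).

241

(1 - y + y⁴) has coefficients 1,-1,0,0,1 for degrees 0…4.
(1 + y² + y³) has coefficients 1,0,1,1,0,0,0,0,0,0,0,0 for degrees 0…11.
Multiplying by (1 + 3y)² gives running coefficients 1,6,10,7,15,9,0,0,0,0,0,0 for degrees 0…11.
Multiplying by (1 + 2y)² gives running coefficients 1,10,38,71,83,97,96,36,0,0,0,0 for degrees 0…11.
Finally multiplying by (1 + y²)², the product of all factors after the first has coefficients 1,10,40,91,160,249,300,301,275,169,96,36 for degrees 0…11.
[y¹¹] = 1·36 − 1·96 + 1·301 = 241.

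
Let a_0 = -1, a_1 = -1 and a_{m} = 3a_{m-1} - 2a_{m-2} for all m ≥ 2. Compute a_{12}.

-1

The ordinary generating function has denominator 1 - 3z + 2z^2.
Iterating the recurrence: a_0,…,a_{12} = -1, -1, -1, -1, -1, -1, -1, -1, -1, -1, -1, -1, -1.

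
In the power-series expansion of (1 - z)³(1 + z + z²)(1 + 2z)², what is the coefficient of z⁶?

4

(1 - z)³ has coefficients 1,-3,3,-1 for degrees 0…3.
(1 + z + z²) has coefficients 1,1,1,0,0,0,0 for degrees 0…6.
Finally multiplying by (1 + 2z)², the product of all factors after the first has coefficients 1,5,9,8,4,0,0 for degrees 0…6.
[z⁶] = 1·0 − 3·0 + 3·4 − 1·8 = 4.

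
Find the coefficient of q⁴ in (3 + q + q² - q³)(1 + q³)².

(3 + q + q² - q³) has coefficients 3,1,1,-1 for degrees 0…3.
(1 + q³)² has coefficients 1,0,0,2,0 for degrees 0…4.
[q⁴] = 3·0 + 1·2 + 1·0 − 1·0 = 2.

2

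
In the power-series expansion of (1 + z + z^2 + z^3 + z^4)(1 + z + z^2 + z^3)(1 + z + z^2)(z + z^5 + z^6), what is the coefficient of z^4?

9

(1 + z + z^2 + z^3 + z^4) has coefficients 1,1,1,1,1 for degrees 0…4.
(1 + z + z^2 + z^3) has coefficients 1,1,1,1,0 for degrees 0…4.
Multiplying by (1 + z + z^2) gives running coefficients 1,2,3,3,2 for degrees 0…4.
Finally multiplying by (z + z^5 + z^6), the product of all factors after the first has coefficients 0,1,2,3,3 for degrees 0…4.
[z^4] = 1·3 + 1·3 + 1·2 + 1·1 + 1·0 = 9.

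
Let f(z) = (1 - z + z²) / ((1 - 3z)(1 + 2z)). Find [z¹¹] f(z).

81235

The denominator gives the recurrence a_n = a_(n−1) + 6a_(n−2) for n ≥ 3; the numerator fixes a_0 = 1, a_1 = 0, a_2 = 7.
Iterating: 1, 0, 7, 7, 49, 91, 385, 931, 3241, 8827, 28273, 81235, so a_11 = 81235.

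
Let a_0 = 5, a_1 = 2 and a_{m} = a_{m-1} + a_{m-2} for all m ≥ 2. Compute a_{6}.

41

The ordinary generating function has denominator 1 - t - t^2.
Iterating the recurrence: a_0,…,a_{6} = 5, 2, 7, 9, 16, 25, 41.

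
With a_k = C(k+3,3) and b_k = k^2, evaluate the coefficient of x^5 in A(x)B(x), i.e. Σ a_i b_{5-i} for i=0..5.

This is [x^5] in the product of the two ordinary generating functions.
Σ = 1·25 + 4·16 + 10·9 + 20·4 + 35·1 + 56·0 = 294.

294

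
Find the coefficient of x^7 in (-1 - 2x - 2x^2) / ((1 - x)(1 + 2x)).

41

The denominator gives the recurrence a_n = −a_(n−1) + 2a_(n−2) for n ≥ 3; the numerator fixes a_0 = -1, a_1 = -1, a_2 = -3.
Iterating: -1, -1, -3, 1, -7, 9, -23, 41, so a_7 = 41.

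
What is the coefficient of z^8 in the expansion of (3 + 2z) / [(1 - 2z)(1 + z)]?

Partial fractions give a closed form: a_n = (8/3)·2^n + (1/3)·(-1)^n.
At n = 8: a_8 = 683.

683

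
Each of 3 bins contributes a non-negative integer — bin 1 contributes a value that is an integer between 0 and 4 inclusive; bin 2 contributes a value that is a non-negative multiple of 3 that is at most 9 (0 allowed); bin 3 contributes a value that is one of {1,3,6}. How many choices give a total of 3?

2

The generating function for the choices is (1 + t + t² + t³ + t⁴)·(1 + t³ + t⁶ + t⁹)·(t + t³ + t⁶); the count is [t³].
(1 + t + t² + t³ + t⁴) has coefficients 1,1,1,1 for degrees 0…3.
(1 + t³ + t⁶ + t⁹) has coefficients 1,0,0,1 for degrees 0…3.
Finally multiplying by (t + t³ + t⁶), the product of all factors after the first has coefficients 0,1,0,1 for degrees 0…3.
[t³] = 1·1 + 1·0 + 1·1 + 1·0 = 2.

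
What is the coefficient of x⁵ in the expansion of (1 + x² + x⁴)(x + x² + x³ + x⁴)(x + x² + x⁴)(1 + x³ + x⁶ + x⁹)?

(1 + x² + x⁴) has coefficients 1,0,1,0,1 for degrees 0…4.
(x + x² + x³ + x⁴) has coefficients 0,1,1,1,1,0 for degrees 0…5.
Multiplying by (x + x² + x⁴) gives running coefficients 0,0,1,2,2,3 for degrees 0…5.
Finally multiplying by (1 + x³ + x⁶ + x⁹), the product of all factors after the first has coefficients 0,0,1,2,2,4 for degrees 0…5.
[x⁵] = 1·4 + 1·2 + 1·0 = 6.

6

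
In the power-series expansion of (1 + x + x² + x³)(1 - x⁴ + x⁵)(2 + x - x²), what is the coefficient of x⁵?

(1 + x + x² + x³) has coefficients 1,1,1,1 for degrees 0…3.
(1 - x⁴ + x⁵) has coefficients 1,0,0,0,-1,1 for degrees 0…5.
Finally multiplying by (2 + x - x²), the product of all factors after the first has coefficients 2,1,-1,0,-2,1 for degrees 0…5.
[x⁵] = 1·1 + 1·(-2) + 1·0 + 1·(-1) = -2.

-2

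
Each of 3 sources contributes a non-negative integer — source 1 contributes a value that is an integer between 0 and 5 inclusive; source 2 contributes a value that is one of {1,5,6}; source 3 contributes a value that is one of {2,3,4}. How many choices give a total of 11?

6

The generating function for the choices is (1 + x + x^2 + x^3 + x^4 + x^5)·(x + x^5 + x^6)·(x^2 + x^3 + x^4); the count is [x^11].
(1 + x + x^2 + x^3 + x^4 + x^5) has coefficients 1,1,1,1,1,1 for degrees 0…5.
(x + x^5 + x^6) has coefficients 0,1,0,0,0,1,1,0,0,0,0,0 for degrees 0…11.
Finally multiplying by (x^2 + x^3 + x^4), the product of all factors after the first has coefficients 0,0,0,1,1,1,0,1,2,2,1,0 for degrees 0…11.
[x^11] = 1·0 + 1·1 + 1·2 + 1·2 + 1·1 + 1·0 = 6.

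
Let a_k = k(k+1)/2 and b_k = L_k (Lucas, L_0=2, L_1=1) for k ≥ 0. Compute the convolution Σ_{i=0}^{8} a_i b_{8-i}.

This is [x^8] in the product of the two ordinary generating functions.
Σ = 0·47 + 1·29 + 3·18 + 6·11 + 10·7 + 15·4 + 21·3 + 28·1 + 36·2 = 442.

442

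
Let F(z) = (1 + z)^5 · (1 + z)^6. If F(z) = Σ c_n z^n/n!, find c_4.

7920

The EGF product rule gives c_4 = Σ_{k_1+k_2=4} C(4; k_1,k_2) · ∏ g_i(k_i), where (1+z)^5 gives the falling factorial (5)_k; (1+z)^6 gives the falling factorial (6)_k.
g_1(k) for k = 0…4: 1, 5, 20, 60, 120.
g_2(k) for k = 0…4: 1, 6, 30, 120, 360.
c_4 = Σ_k C(4,k)·g_1(k)·g_2(4−k) = 1·1·360 + 4·5·120 + 6·20·30 + 4·60·6 + 1·120·1 = 360 + 2400 + 3600 + 1440 + 120 = 7920.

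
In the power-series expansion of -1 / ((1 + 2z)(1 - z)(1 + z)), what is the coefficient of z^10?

-1365

Partial fractions give a closed form: a_n = (-4/3)·(-2)^n + (-1/6)·1^n + (1/2)·(-1)^n.
At n = 10: a_10 = -1365.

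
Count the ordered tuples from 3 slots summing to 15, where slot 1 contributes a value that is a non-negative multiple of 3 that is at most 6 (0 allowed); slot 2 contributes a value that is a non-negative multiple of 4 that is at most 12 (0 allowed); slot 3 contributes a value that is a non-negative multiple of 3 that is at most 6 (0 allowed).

The generating function for the choices is (1 + x³ + x⁶)·(1 + x⁴ + x⁸ + x¹²)·(1 + x³ + x⁶); the count is [x¹⁵].
(1 + x³ + x⁶) has coefficients 1,0,0,1,0,0,1 for degrees 0…6.
(1 + x⁴ + x⁸ + x¹²) has coefficients 1,0,0,0,1,0,0,0,1,0,0,0,1,0,0,0 for degrees 0…15.
Finally multiplying by (1 + x³ + x⁶), the product of all factors after the first has coefficients 1,0,0,1,1,0,1,1,1,0,1,1,1,0,1,1 for degrees 0…15.
[x¹⁵] = 1·1 + 1·1 + 1·0 = 2.

2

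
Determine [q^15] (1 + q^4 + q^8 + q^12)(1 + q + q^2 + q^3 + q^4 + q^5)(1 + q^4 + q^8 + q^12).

4

(1 + q^4 + q^8 + q^12) has coefficients 1,0,0,0,1,0,0,0,1,0,0,0,1 for degrees 0…12.
(1 + q + q^2 + q^3 + q^4 + q^5) has coefficients 1,1,1,1,1,1,0,0,0,0,0,0,0,0,0,0 for degrees 0…15.
Finally multiplying by (1 + q^4 + q^8 + q^12), the product of all factors after the first has coefficients 1,1,1,1,2,2,1,1,2,2,1,1,2,2,1,1 for degrees 0…15.
[q^15] = 1·1 + 1·1 + 1·1 + 1·1 = 4.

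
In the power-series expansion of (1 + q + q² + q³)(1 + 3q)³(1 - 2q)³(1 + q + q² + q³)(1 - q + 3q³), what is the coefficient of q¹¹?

-75

(1 + q + q² + q³) has coefficients 1,1,1,1 for degrees 0…3.
(1 + 3q)³ has coefficients 1,9,27,27,0,0,0,0,0,0,0,0 for degrees 0…11.
Multiplying by (1 - 2q)³ gives running coefficients 1,3,-15,-35,90,108,-216,0,0,0,0,0 for degrees 0…11.
Multiplying by (1 + q + q² + q³) gives running coefficients 1,4,-11,-46,43,148,-53,-18,-108,-216,0,0 for degrees 0…11.
Finally multiplying by (1 - q + 3q³), the product of all factors after the first has coefficients 1,3,-15,-32,101,72,-339,164,354,-267,162,-324 for degrees 0…11.
[q¹¹] = 1·(-324) + 1·162 + 1·(-267) + 1·354 = -75.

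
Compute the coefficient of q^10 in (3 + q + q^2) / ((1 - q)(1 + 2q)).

1879

The denominator gives the recurrence a_n = −a_(n−1) + 2a_(n−2) for n ≥ 3; the numerator fixes a_0 = 3, a_1 = -2, a_2 = 9.
Iterating: 3, -2, 9, -13, 31, -57, 119, -233, 471, -937, 1879, so a_10 = 1879.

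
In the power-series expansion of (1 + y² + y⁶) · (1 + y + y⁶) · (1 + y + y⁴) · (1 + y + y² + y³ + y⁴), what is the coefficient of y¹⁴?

6

(1 + y² + y⁶) has coefficients 1,0,1,0,0,0,1 for degrees 0…6.
(1 + y + y⁶) has coefficients 1,1,0,0,0,0,1,0,0,0,0,0,0,0,0 for degrees 0…14.
Multiplying by (1 + y + y⁴) gives running coefficients 1,2,1,0,1,1,1,1,0,0,1,0,0,0,0 for degrees 0…14.
Finally multiplying by (1 + y + y² + y³ + y⁴), the product of all factors after the first has coefficients 1,3,4,4,5,5,4,4,4,3,3,2,1,1,1 for degrees 0…14.
[y¹⁴] = 1·1 + 1·1 + 1·4 = 6.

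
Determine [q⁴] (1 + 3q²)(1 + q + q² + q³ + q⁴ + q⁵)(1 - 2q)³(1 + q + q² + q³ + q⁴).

10

(1 + 3q²) has coefficients 1,0,3 for degrees 0…2.
(1 + q + q² + q³ + q⁴ + q⁵) has coefficients 1,1,1,1,1 for degrees 0…4.
Multiplying by (1 - 2q)³ gives running coefficients 1,-5,7,-1,-1 for degrees 0…4.
Finally multiplying by (1 + q + q² + q³ + q⁴), the product of all factors after the first has coefficients 1,-4,3,2,1 for degrees 0…4.
[q⁴] = 1·1 + 3·3 = 10.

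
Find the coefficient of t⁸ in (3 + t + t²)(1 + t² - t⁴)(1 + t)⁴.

(3 + t + t²) has coefficients 3,1,1 for degrees 0…2.
(1 + t² - t⁴) has coefficients 1,0,1,0,-1,0,0,0,0 for degrees 0…8.
Finally multiplying by (1 + t)⁴, the product of all factors after the first has coefficients 1,4,7,8,6,0,-5,-4,-1 for degrees 0…8.
[t⁸] = 3·(-1) + 1·(-4) + 1·(-5) = -12.

-12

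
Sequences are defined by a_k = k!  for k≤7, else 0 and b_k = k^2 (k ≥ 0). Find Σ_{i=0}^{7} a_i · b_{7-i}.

The convolution is the x^7 coefficient of A(x)B(x).
Σ = 1·49 + 1·36 + 2·25 + 6·16 + 24·9 + 120·4 + 720·1 + 5040·0 = 1647.

1647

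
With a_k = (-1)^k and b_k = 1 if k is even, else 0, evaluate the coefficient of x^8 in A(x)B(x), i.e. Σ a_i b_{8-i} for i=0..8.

5

Write out a_i and b_{8-i} for i = 0,…,8 and sum the products.
Σ = 1·1 − 1·0 + 1·1 − 1·0 + 1·1 − 1·0 + 1·1 − 1·0 + 1·1 = 5.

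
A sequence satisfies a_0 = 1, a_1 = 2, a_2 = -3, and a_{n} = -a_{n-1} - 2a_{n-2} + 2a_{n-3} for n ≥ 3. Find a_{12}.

-167

The ordinary generating function has denominator 1 + z + 2z^2 - 2z^3.
Iterating the recurrence: a_0,…,a_{12} = 1, 2, -3, 1, 9, -17, 1, 51, -87, -13, 289, -437, -167.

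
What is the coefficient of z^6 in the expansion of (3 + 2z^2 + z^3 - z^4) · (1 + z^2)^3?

6

(3 + 2z^2 + z^3 - z^4) has coefficients 3,0,2,1,-1 for degrees 0…4.
(1 + z^2)^3 has coefficients 1,0,3,0,3,0,1 for degrees 0…6.
[z^6] = 3·1 + 2·3 + 1·0 − 1·3 = 6.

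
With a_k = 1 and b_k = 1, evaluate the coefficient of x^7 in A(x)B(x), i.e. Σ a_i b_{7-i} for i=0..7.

Write out a_i and b_{7-i} for i = 0,…,7 and sum the products.
Σ = 1·1 + 1·1 + 1·1 + 1·1 + 1·1 + 1·1 + 1·1 + 1·1 = 8.

8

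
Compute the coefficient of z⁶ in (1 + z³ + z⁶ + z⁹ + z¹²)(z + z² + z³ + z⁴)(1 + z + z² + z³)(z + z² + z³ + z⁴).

15

(1 + z³ + z⁶ + z⁹ + z¹²) has coefficients 1,0,0,1,0,0,1 for degrees 0…6.
(z + z² + z³ + z⁴) has coefficients 0,1,1,1,1,0,0 for degrees 0…6.
Multiplying by (1 + z + z² + z³) gives running coefficients 0,1,2,3,4,3,2 for degrees 0…6.
Finally multiplying by (z + z² + z³ + z⁴), the product of all factors after the first has coefficients 0,0,1,3,6,10,12 for degrees 0…6.
[z⁶] = 1·12 + 1·3 + 1·0 = 15.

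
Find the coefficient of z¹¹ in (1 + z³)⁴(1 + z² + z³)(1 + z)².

14

(1 + z³)⁴ has coefficients 1,0,0,4,0,0,6,0,0,4,0,0 for degrees 0…11.
(1 + z² + z³) has coefficients 1,0,1,1,0,0,0,0,0,0,0,0 for degrees 0…11.
Finally multiplying by (1 + z)², the product of all factors after the first has coefficients 1,2,2,3,3,1,0,0,0,0,0,0 for degrees 0…11.
[z¹¹] = 1·0 + 4·0 + 6·1 + 4·2 = 14.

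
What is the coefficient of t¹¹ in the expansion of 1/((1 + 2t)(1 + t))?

-4095

Partial fractions give a closed form: a_n = (2)·(-2)^n + (-1)·(-1)^n.
At n = 11: a_11 = -4095.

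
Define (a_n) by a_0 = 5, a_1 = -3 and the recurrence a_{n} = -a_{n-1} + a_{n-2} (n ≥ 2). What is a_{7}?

The ordinary generating function has denominator 1 + q - q^2.
Iterating the recurrence: a_0,…,a_{7} = 5, -3, 8, -11, 19, -30, 49, -79.

-79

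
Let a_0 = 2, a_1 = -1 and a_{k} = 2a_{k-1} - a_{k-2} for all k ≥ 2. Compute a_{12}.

-34

The ordinary generating function has denominator 1 - 2t + t^2.
Iterating the recurrence: a_0,…,a_{12} = 2, -1, -4, -7, -10, -13, -16, -19, -22, -25, -28, -31, -34.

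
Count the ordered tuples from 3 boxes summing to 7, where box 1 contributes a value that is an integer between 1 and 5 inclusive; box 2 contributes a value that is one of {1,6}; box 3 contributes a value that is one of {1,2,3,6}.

3

The generating function for the choices is (x + x^2 + x^3 + x^4 + x^5)·(x + x^6)·(x + x^2 + x^3 + x^6); the count is [x^7].
(x + x^2 + x^3 + x^4 + x^5) has coefficients 0,1,1,1,1,1 for degrees 0…5.
(x + x^6) has coefficients 0,1,0,0,0,0,1,0 for degrees 0…7.
Finally multiplying by (x + x^2 + x^3 + x^6), the product of all factors after the first has coefficients 0,0,1,1,1,0,0,2 for degrees 0…7.
[x^7] = 1·0 + 1·0 + 1·1 + 1·1 + 1·1 = 3.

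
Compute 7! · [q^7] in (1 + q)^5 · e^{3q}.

435942

The EGF product rule gives c_7 = Σ_{k_1+k_2=7} C(7; k_1,k_2) · ∏ g_i(k_i), where (1+q)^5 gives the falling factorial (5)_k; e^{3q} gives (3)^k.
g_1(k) for k = 0…7: 1, 5, 20, 60, 120, 120, 0, 0.
g_2(k) for k = 0…7: 1, 3, 9, 27, 81, 243, 729, 2187.
c_7 = Σ_k C(7,k)·g_1(k)·g_2(7−k) = 1·1·2187 + 7·5·729 + 21·20·243 + 35·60·81 + 35·120·27 + 21·120·9 = 2187 + 25515 + 102060 + 170100 + 113400 + 22680 = 435942.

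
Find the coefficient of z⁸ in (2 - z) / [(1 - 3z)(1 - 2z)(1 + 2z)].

19427

Partial fractions give a closed form: a_n = (3)·3^n + (-3/2)·2^n + (1/2)·(-2)^n.
At n = 8: a_8 = 19427.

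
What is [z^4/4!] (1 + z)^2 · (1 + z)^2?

The EGF product rule gives c_4 = Σ_{k_1+k_2=4} C(4; k_1,k_2) · ∏ g_i(k_i), where (1+z)^2 gives the falling factorial (2)_k; (1+z)^2 gives the falling factorial (2)_k.
g_1(k) for k = 0…4: 1, 2, 2, 0, 0.
g_2(k) for k = 0…4: 1, 2, 2, 0, 0.
c_4 = Σ_k C(4,k)·g_1(k)·g_2(4−k) = 6·2·2 = 24.

24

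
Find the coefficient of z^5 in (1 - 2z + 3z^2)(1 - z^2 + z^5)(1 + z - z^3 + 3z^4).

(1 - 2z + 3z^2) has coefficients 1,-2,3 for degrees 0…2.
(1 - z^2 + z^5) has coefficients 1,0,-1,0,0,1 for degrees 0…5.
Finally multiplying by (1 + z - z^3 + 3z^4), the product of all factors after the first has coefficients 1,1,-1,-2,3,2 for degrees 0…5.
[z^5] = 1·2 − 2·3 + 3·(-2) = -10.

-10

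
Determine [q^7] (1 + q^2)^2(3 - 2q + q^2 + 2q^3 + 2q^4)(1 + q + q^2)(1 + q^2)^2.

26

(1 + q^2)^2 has coefficients 1,0,2,0,1 for degrees 0…4.
(3 - 2q + q^2 + 2q^3 + 2q^4) has coefficients 3,-2,1,2,2,0,0,0 for degrees 0…7.
Multiplying by (1 + q + q^2) gives running coefficients 3,1,2,1,5,4,2,0 for degrees 0…7.
Finally multiplying by (1 + q^2)^2, the product of all factors after the first has coefficients 3,1,8,3,12,7,14,9 for degrees 0…7.
[q^7] = 1·9 + 2·7 + 1·3 = 26.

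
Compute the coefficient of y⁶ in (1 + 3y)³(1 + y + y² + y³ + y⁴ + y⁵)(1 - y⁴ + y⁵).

(1 + 3y)³ has coefficients 1,9,27,27 for degrees 0…3.
(1 + y + y² + y³ + y⁴ + y⁵) has coefficients 1,1,1,1,1,1,0 for degrees 0…6.
Finally multiplying by (1 - y⁴ + y⁵), the product of all factors after the first has coefficients 1,1,1,1,0,1,0 for degrees 0…6.
[y⁶] = 1·0 + 9·1 + 27·0 + 27·1 = 36.

36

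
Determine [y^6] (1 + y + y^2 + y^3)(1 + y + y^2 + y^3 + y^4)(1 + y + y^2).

9

(1 + y + y^2 + y^3) has coefficients 1,1,1,1 for degrees 0…3.
(1 + y + y^2 + y^3 + y^4) has coefficients 1,1,1,1,1,0,0 for degrees 0…6.
Finally multiplying by (1 + y + y^2), the product of all factors after the first has coefficients 1,2,3,3,3,2,1 for degrees 0…6.
[y^6] = 1·1 + 1·2 + 1·3 + 1·3 = 9.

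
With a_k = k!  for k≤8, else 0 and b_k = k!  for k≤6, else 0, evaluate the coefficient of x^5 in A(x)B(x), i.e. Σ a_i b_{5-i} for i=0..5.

The convolution is the t^5 coefficient of A(t)B(t).
Σ = 1·120 + 1·24 + 2·6 + 6·2 + 24·1 + 120·1 = 312.

312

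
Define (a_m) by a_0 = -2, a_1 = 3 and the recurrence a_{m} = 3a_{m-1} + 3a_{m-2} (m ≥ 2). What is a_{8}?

The ordinary generating function has denominator 1 - 3q - 3q^2.
Iterating the recurrence: a_0,…,a_{8} = -2, 3, 3, 18, 63, 243, 918, 3483, 13203.

13203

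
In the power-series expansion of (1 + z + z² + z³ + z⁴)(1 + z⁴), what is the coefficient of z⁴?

(1 + z + z² + z³ + z⁴) has coefficients 1,1,1,1,1 for degrees 0…4.
(1 + z⁴) has coefficients 1,0,0,0,1 for degrees 0…4.
[z⁴] = 1·1 + 1·0 + 1·0 + 1·0 + 1·1 = 2.

2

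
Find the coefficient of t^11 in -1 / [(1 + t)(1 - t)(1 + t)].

6

The denominator gives the recurrence a_n = −a_(n−1) + a_(n−2) + a_(n−3) for n ≥ 3; the numerator fixes a_0 = -1, a_1 = 1, a_2 = -2.
Iterating: -1, 1, -2, 2, -3, 3, -4, 4, -5, 5, -6, 6, so a_11 = 6.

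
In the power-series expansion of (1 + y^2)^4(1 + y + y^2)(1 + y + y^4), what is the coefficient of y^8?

19

(1 + y^2)^4 has coefficients 1,0,4,0,6,0,4,0,1 for degrees 0…8.
(1 + y + y^2) has coefficients 1,1,1,0,0,0,0,0,0 for degrees 0…8.
Finally multiplying by (1 + y + y^4), the product of all factors after the first has coefficients 1,2,2,1,1,1,1,0,0 for degrees 0…8.
[y^8] = 1·0 + 4·1 + 6·1 + 4·2 + 1·1 = 19.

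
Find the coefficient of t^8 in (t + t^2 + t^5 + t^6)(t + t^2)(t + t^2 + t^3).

3

(t + t^2 + t^5 + t^6) has coefficients 0,1,1,0,0,1,1 for degrees 0…6.
(t + t^2) has coefficients 0,1,1,0,0,0,0,0,0 for degrees 0…8.
Finally multiplying by (t + t^2 + t^3), the product of all factors after the first has coefficients 0,0,1,2,2,1,0,0,0 for degrees 0…8.
[t^8] = 1·0 + 1·0 + 1·2 + 1·1 = 3.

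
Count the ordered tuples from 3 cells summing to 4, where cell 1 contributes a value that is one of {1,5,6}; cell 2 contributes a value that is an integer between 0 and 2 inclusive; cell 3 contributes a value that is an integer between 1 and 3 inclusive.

3

The generating function for the choices is (t + t^5 + t^6)·(1 + t + t^2)·(t + t^2 + t^3); the count is [t^4].
(t + t^5 + t^6) has coefficients 0,1,0,0,0 for degrees 0…4.
(1 + t + t^2) has coefficients 1,1,1,0,0 for degrees 0…4.
Finally multiplying by (t + t^2 + t^3), the product of all factors after the first has coefficients 0,1,2,3,2 for degrees 0…4.
[t^4] = 1·3 = 3.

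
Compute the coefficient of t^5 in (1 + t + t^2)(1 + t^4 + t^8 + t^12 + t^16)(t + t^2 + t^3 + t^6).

(1 + t + t^2) has coefficients 1,1,1 for degrees 0…2.
(1 + t^4 + t^8 + t^12 + t^16) has coefficients 1,0,0,0,1,0 for degrees 0…5.
Finally multiplying by (t + t^2 + t^3 + t^6), the product of all factors after the first has coefficients 0,1,1,1,0,1 for degrees 0…5.
[t^5] = 1·1 + 1·0 + 1·1 = 2.

2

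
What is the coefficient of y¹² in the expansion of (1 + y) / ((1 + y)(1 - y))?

1

The denominator gives the recurrence a_n = a_(n−2) for n ≥ 3; the numerator fixes a_0 = 1, a_1 = 1, a_2 = 1.
Iterating: 1, 1, 1, 1, 1, 1, 1, 1, 1, 1, 1, 1, 1, so a_12 = 1.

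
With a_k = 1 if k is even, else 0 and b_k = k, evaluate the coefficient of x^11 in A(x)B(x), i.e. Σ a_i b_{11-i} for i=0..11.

36

The convolution is the t^11 coefficient of A(t)B(t).
Σ = 1·11 + 0·10 + 1·9 + 0·8 + 1·7 + 0·6 + 1·5 + 0·4 + 1·3 + 0·2 + 1·1 + 0·0 = 36.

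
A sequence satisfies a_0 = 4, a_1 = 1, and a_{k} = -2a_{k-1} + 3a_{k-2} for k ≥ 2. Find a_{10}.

44290

The ordinary generating function has denominator 1 + 2q - 3q^2.
Iterating the recurrence: a_0,…,a_{10} = 4, 1, 10, -17, 64, -179, 550, -1637, 4924, -14759, 44290.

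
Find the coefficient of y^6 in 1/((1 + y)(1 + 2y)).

The denominator gives the recurrence a_n = −3a_(n−1) − 2a_(n−2) for n ≥ 2; the numerator fixes a_0 = 1, a_1 = -3.
Iterating: 1, -3, 7, -15, 31, -63, 127, so a_6 = 127.

127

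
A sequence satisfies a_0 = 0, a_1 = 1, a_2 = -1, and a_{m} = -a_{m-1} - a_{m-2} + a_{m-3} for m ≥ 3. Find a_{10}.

7

The ordinary generating function has denominator 1 + x + x^2 - x^3.
Iterating the recurrence: a_0,…,a_{10} = 0, 1, -1, 0, 2, -3, 1, 4, -8, 5, 7.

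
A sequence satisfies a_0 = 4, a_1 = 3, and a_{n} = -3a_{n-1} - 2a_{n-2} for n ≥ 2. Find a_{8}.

-1781

The ordinary generating function has denominator 1 + 3x + 2x^2.
Iterating the recurrence: a_0,…,a_{8} = 4, 3, -17, 45, -101, 213, -437, 885, -1781.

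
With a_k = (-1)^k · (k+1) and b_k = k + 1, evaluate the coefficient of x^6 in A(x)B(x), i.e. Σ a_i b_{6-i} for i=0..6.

This is [x^6] in the product of the two ordinary generating functions.
Σ = 1·7 − 2·6 + 3·5 − 4·4 + 5·3 − 6·2 + 7·1 = 4.

4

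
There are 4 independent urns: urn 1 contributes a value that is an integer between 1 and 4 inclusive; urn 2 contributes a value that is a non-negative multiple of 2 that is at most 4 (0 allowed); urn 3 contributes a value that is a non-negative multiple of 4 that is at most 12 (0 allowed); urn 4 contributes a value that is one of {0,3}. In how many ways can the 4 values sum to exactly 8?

The generating function for the choices is (t + t² + t³ + t⁴)·(1 + t² + t⁴)·(1 + t⁴ + t⁸ + t¹²)·(1 + t³); the count is [t⁸].
(t + t² + t³ + t⁴) has coefficients 0,1,1,1,1 for degrees 0…4.
(1 + t² + t⁴) has coefficients 1,0,1,0,1,0,0,0,0 for degrees 0…8.
Multiplying by (1 + t⁴ + t⁸ + t¹²) gives running coefficients 1,0,1,0,2,0,1,0,2 for degrees 0…8.
Finally multiplying by (1 + t³), the product of all factors after the first has coefficients 1,0,1,1,2,1,1,2,2 for degrees 0…8.
[t⁸] = 1·2 + 1·1 + 1·1 + 1·2 = 6.

6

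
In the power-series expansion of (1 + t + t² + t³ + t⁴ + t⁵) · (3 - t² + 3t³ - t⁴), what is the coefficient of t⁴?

4

(1 + t + t² + t³ + t⁴ + t⁵) has coefficients 1,1,1,1,1 for degrees 0…4.
(3 - t² + 3t³ - t⁴) has coefficients 3,0,-1,3,-1 for degrees 0…4.
[t⁴] = 1·(-1) + 1·3 + 1·(-1) + 1·0 + 1·3 = 4.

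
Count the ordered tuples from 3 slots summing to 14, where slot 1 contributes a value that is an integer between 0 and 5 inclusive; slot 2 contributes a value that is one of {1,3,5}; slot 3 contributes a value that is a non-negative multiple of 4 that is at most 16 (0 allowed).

5

The generating function for the choices is (1 + t + t^2 + t^3 + t^4 + t^5)·(t + t^3 + t^5)·(1 + t^4 + t^8 + t^12 + t^16); the count is [t^14].
(1 + t + t^2 + t^3 + t^4 + t^5) has coefficients 1,1,1,1,1,1 for degrees 0…5.
(t + t^3 + t^5) has coefficients 0,1,0,1,0,1,0,0,0,0,0,0,0,0,0 for degrees 0…14.
Finally multiplying by (1 + t^4 + t^8 + t^12 + t^16), the product of all factors after the first has coefficients 0,1,0,1,0,2,0,1,0,2,0,1,0,2,0 for degrees 0…14.
[t^14] = 1·0 + 1·2 + 1·0 + 1·1 + 1·0 + 1·2 = 5.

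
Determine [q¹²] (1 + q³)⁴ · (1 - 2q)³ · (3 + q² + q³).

-161

(1 + q³)⁴ has coefficients 1,0,0,4,0,0,6,0,0,4,0,0,1 for degrees 0…12.
(1 - 2q)³ has coefficients 1,-6,12,-8,0,0,0,0,0,0,0,0,0 for degrees 0…12.
Finally multiplying by (3 + q² + q³), the product of all factors after the first has coefficients 3,-18,37,-29,6,4,-8,0,0,0,0,0,0 for degrees 0…12.
[q¹²] = 1·0 + 4·0 + 6·(-8) + 4·(-29) + 1·3 = -161.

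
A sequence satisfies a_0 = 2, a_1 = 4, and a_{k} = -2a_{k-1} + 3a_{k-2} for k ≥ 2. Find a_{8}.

-3278

The ordinary generating function has denominator 1 + 2t - 3t^2.
Iterating the recurrence: a_0,…,a_{8} = 2, 4, -2, 16, -38, 124, -362, 1096, -3278.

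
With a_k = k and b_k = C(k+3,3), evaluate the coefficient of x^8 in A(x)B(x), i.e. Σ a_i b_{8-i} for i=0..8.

792

Write out a_i and b_{8-i} for i = 0,…,8 and sum the products.
Σ = 0·165 + 1·120 + 2·84 + 3·56 + 4·35 + 5·20 + 6·10 + 7·4 + 8·1 = 792.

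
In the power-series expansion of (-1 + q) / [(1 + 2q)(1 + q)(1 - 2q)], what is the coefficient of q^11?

The denominator gives the recurrence a_n = −a_(n−1) + 4a_(n−2) + 4a_(n−3) for n ≥ 3; the numerator fixes a_0 = -1, a_1 = 2, a_2 = -6.
Iterating: -1, 2, -6, 10, -26, 42, -106, 170, -426, 682, -1706, 2730, so a_11 = 2730.

2730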